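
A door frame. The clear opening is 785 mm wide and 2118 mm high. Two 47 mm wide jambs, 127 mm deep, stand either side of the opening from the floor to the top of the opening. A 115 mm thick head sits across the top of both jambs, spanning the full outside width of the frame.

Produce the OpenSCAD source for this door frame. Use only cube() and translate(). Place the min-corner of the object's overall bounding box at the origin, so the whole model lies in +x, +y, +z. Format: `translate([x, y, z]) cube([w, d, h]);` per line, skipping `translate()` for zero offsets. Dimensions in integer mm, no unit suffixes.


cube([47, 127, 2118]);
translate([832, 0, 0]) cube([47, 127, 2118]);
translate([0, 0, 2118]) cube([879, 127, 115]);


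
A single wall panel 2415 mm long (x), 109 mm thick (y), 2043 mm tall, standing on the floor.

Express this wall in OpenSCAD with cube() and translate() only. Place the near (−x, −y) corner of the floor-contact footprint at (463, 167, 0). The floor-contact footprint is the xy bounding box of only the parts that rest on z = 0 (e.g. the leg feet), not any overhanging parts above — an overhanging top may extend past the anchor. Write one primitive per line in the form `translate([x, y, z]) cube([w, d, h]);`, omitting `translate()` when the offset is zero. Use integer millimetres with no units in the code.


translate([463, 167, 0]) cube([2415, 109, 2043]);


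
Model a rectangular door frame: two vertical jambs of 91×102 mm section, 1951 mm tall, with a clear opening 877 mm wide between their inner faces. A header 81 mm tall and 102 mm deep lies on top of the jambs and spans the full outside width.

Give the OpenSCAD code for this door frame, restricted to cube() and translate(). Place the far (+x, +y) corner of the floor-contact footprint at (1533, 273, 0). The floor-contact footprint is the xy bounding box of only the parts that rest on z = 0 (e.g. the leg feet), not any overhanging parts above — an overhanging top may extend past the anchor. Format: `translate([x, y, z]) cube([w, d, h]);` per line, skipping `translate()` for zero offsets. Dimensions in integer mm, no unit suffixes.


translate([474, 171, 0]) cube([91, 102, 1951]);
translate([1442, 171, 0]) cube([91, 102, 1951]);
translate([474, 171, 1951]) cube([1059, 102, 81]);


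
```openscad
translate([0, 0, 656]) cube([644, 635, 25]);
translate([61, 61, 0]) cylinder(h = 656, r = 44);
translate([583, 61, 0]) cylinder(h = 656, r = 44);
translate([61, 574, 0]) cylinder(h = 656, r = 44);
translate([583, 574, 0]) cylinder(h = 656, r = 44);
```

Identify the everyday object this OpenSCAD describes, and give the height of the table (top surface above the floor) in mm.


A table. The table height is 681 mm.

A 644×635×25 slab sits at z = 656 on four Ø88 mm round legs — a table. The top surface is at 656 + 25 = 681 mm.


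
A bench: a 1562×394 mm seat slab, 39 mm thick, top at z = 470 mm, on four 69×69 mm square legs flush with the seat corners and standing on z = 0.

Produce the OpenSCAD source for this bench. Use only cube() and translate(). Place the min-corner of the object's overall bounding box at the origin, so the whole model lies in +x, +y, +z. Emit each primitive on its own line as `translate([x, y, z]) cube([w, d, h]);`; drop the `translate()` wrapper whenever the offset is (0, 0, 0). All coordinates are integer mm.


translate([0, 0, 431]) cube([1562, 394, 39]);
cube([69, 69, 431]);
translate([0, 325, 0]) cube([69, 69, 431]);
translate([1493, 0, 0]) cube([69, 69, 431]);
translate([1493, 325, 0]) cube([69, 69, 431]);


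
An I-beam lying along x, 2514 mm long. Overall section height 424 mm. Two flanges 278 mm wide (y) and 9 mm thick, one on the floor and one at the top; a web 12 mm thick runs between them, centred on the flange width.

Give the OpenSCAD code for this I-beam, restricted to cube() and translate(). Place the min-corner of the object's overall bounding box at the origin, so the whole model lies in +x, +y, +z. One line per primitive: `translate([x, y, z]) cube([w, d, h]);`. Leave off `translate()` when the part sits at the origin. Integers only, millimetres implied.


cube([2514, 278, 9]);
translate([0, 133, 9]) cube([2514, 12, 406]);
translate([0, 0, 415]) cube([2514, 278, 9]);


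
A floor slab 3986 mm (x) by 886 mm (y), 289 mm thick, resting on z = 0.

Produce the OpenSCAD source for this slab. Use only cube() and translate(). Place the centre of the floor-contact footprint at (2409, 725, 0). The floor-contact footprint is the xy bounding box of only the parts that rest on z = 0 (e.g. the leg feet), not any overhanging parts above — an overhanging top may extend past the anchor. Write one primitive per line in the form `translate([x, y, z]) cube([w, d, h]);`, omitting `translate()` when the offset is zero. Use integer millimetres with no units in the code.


translate([416, 282, 0]) cube([3986, 886, 289]);


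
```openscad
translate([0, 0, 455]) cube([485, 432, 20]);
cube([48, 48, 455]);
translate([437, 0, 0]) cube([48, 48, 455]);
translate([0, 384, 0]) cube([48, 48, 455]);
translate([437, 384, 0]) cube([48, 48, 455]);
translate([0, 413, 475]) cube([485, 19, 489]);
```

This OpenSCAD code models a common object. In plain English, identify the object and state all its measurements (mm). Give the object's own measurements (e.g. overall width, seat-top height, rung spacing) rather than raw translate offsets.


A chair. The seat is a 485×432×20 mm slab with its top at z = 475 mm, on four 48×48 mm corner legs (flush with the seat edges, standing on z = 0). A flat backrest 19 mm thick, 489 mm tall, spans the full seat width and rises from the seat top along its +y edge, rear face flush with the rear of the seat.


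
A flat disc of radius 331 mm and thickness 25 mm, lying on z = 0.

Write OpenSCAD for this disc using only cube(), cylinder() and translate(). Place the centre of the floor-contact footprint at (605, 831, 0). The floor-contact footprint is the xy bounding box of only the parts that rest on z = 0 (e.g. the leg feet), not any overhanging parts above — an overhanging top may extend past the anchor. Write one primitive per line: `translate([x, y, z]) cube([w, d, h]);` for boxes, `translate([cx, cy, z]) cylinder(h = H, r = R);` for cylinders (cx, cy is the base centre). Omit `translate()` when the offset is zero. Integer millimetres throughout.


translate([605, 831, 0]) cylinder(h = 25, r = 331);


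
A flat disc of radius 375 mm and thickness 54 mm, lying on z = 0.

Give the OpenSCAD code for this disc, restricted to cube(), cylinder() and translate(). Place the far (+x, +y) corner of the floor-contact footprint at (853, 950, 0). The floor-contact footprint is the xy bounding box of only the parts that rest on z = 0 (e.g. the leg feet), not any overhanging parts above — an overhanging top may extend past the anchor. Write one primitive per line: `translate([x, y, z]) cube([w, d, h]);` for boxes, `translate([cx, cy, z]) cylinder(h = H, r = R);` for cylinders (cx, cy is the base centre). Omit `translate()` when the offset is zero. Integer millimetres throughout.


translate([478, 575, 0]) cylinder(h = 54, r = 375);


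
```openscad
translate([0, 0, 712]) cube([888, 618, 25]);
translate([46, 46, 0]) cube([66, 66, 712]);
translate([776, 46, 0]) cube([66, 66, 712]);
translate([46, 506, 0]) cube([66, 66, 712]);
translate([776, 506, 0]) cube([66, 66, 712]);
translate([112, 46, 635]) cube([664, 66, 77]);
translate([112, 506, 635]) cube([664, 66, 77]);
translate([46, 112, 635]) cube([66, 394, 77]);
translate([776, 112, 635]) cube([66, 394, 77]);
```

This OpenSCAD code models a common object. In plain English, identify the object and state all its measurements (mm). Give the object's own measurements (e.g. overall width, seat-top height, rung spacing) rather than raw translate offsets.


A rectangular dining table. The top is 888×618×25 mm with its upper surface at z = 737 mm. It stands on four 66×66 mm square legs, each inset 46 mm from the nearest pair of top edges, running from the floor to the underside of the top. Four apron rails, 66 mm thick and 77 mm tall, run between adjacent legs with their top edges flush with the underside of the top and their outer faces flush with the legs' outer faces.


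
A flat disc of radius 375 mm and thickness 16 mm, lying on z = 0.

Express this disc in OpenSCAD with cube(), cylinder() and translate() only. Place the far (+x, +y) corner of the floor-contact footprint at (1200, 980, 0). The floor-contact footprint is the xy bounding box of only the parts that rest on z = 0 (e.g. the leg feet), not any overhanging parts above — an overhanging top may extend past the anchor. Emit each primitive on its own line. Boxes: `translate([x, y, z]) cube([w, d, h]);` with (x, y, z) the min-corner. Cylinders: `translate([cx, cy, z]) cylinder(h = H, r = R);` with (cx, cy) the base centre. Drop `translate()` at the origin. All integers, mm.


translate([825, 605, 0]) cylinder(h = 16, r = 375);


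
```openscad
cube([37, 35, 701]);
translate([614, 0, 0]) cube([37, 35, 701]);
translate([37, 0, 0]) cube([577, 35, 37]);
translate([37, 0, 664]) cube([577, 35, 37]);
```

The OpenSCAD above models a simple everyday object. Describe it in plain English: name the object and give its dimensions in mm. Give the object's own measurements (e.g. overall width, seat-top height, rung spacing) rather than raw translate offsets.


A rectangular picture frame lying in the x–z plane (depth along y). The opening is 577 mm wide (x) by 627 mm tall (z), surrounded by a border 37 mm wide on all four sides. The frame is 35 mm deep and is made of two full-height vertical stiles with two horizontal rails fitted between them.


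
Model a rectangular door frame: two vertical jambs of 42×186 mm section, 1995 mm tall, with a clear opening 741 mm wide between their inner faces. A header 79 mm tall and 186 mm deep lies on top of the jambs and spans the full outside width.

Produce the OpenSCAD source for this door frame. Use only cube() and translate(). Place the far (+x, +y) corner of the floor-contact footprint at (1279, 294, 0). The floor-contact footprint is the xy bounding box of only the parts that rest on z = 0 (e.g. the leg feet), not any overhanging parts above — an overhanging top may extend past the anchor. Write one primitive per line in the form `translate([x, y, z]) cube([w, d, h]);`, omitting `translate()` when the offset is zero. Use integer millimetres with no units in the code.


translate([454, 108, 0]) cube([42, 186, 1995]);
translate([1237, 108, 0]) cube([42, 186, 1995]);
translate([454, 108, 1995]) cube([825, 186, 79]);


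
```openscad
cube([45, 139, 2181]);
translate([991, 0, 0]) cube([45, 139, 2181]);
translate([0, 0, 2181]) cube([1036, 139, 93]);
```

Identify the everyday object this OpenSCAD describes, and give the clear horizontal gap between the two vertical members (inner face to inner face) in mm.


A door frame. The clear opening width is 946 mm.

Two 2181 mm tall posts with a header on top — a door frame. The left jamb is 45 mm wide at x = 0; the right jamb starts at x = 991. The clear opening is 991 − 45 = 946 mm.


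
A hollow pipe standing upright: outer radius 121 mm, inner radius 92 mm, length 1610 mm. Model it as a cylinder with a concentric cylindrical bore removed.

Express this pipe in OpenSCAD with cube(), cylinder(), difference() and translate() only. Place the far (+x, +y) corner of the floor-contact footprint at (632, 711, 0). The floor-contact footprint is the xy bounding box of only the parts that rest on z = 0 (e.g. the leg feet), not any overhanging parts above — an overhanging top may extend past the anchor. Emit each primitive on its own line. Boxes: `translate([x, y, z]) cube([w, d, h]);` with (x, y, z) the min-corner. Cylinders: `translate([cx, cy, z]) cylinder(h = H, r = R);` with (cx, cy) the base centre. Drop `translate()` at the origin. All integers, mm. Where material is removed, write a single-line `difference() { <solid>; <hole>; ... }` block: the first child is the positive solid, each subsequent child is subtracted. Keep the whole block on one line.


difference() { translate([511, 590, 0]) cylinder(h = 1610, r = 121); translate([511, 590, 0]) cylinder(h = 1610, r = 92); }


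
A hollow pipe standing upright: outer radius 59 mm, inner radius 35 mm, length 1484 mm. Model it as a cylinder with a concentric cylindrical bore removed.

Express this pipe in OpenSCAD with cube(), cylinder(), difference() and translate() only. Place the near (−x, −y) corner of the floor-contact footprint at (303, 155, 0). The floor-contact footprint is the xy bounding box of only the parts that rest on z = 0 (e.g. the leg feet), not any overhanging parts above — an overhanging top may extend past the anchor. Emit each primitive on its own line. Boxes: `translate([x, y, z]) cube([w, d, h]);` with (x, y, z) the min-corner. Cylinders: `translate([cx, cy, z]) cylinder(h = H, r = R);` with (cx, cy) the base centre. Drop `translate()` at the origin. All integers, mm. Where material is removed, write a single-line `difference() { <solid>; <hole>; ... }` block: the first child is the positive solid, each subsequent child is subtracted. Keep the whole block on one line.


difference() { translate([362, 214, 0]) cylinder(h = 1484, r = 59); translate([362, 214, 0]) cylinder(h = 1484, r = 35); }


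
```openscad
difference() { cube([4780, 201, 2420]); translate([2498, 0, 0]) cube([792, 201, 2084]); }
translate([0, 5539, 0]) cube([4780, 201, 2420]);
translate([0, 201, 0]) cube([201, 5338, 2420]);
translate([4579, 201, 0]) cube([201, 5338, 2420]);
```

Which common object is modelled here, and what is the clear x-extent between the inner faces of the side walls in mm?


A single room. The interior width is 4378 mm.

Four walls enclosing a rectangle with a door in the front wall — a room. Outside width 4780 minus two 201 mm walls gives 4378 mm.


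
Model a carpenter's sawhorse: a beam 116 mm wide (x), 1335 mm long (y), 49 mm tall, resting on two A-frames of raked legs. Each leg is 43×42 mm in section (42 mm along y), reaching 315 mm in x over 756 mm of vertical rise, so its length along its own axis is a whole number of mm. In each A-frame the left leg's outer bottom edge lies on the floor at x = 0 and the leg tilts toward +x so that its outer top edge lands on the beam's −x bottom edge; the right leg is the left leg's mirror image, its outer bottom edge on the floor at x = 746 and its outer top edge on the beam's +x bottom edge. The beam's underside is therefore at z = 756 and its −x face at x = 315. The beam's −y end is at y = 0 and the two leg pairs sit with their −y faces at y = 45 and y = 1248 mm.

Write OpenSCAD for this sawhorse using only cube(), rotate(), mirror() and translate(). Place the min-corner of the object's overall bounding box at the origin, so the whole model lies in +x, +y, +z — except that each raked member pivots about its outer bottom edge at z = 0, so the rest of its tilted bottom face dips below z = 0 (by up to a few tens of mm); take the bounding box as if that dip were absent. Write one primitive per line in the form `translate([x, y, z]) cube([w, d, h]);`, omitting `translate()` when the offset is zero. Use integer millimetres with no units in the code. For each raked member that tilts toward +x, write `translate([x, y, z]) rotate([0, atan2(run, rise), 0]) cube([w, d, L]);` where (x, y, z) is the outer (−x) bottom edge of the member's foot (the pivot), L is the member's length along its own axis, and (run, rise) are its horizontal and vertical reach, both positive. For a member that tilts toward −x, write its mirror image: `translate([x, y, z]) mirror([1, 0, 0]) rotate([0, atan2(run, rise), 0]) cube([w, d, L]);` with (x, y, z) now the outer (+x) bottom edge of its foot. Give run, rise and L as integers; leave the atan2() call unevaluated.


translate([315, 0, 756]) cube([116, 1335, 49]);
translate([0, 45, 0]) rotate([0, atan2(315, 756), 0]) cube([43, 42, 819]);
translate([746, 45, 0]) mirror([1, 0, 0]) rotate([0, atan2(315, 756), 0]) cube([43, 42, 819]);
translate([0, 1248, 0]) rotate([0, atan2(315, 756), 0]) cube([43, 42, 819]);
translate([746, 1248, 0]) mirror([1, 0, 0]) rotate([0, atan2(315, 756), 0]) cube([43, 42, 819]);


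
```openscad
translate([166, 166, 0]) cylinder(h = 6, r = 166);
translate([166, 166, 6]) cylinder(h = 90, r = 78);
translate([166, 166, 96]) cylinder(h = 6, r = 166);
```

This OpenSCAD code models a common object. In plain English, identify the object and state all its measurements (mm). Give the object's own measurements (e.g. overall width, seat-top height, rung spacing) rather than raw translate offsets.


A spool: two coaxial disc flanges of radius 166 mm and thickness 6 mm, joined by a core cylinder of radius 78 mm and height 90 mm. The lower flange rests on z = 0 and the three cylinders share a vertical axis.


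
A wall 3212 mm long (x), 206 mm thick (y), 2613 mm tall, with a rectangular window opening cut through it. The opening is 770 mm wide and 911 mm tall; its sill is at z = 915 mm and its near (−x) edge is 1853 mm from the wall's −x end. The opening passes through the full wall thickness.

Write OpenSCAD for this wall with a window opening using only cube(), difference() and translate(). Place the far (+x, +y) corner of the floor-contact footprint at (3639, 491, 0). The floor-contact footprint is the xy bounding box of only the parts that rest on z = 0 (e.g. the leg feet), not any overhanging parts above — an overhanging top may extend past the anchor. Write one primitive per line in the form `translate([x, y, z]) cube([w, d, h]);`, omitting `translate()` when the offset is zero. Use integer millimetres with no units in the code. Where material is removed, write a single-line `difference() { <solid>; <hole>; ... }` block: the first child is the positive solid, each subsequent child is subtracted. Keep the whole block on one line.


difference() { translate([427, 285, 0]) cube([3212, 206, 2613]); translate([2280, 285, 915]) cube([770, 206, 911]); }


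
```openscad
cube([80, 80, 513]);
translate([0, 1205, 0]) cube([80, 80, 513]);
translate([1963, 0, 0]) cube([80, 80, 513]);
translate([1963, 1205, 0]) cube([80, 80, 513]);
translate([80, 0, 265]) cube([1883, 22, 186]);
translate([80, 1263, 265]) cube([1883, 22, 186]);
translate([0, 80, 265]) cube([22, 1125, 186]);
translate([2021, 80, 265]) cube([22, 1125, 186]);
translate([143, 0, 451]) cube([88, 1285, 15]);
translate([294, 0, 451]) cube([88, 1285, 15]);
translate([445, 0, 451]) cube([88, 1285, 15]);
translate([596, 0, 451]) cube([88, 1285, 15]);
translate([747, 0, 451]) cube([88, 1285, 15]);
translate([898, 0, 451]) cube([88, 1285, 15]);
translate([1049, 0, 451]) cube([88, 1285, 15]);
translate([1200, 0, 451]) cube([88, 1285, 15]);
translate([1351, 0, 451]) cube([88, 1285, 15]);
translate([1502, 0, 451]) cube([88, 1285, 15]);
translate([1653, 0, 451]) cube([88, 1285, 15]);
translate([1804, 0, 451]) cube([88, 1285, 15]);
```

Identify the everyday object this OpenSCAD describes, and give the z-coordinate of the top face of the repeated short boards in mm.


A bed frame. The slat-top height is 466 mm.

Four posts, four rails, and a row of slats — a bed frame. Slats sit on the rails at z = 265 + 186 = 451; with slat thickness 15, the top is 466 mm.


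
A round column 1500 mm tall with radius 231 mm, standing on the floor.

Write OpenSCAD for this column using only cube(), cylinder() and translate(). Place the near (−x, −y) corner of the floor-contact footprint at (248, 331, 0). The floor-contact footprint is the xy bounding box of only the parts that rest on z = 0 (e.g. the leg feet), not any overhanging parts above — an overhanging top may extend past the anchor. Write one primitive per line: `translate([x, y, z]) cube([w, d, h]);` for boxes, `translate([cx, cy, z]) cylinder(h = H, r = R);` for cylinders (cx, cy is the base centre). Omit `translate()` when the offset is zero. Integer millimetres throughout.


translate([479, 562, 0]) cylinder(h = 1500, r = 231);


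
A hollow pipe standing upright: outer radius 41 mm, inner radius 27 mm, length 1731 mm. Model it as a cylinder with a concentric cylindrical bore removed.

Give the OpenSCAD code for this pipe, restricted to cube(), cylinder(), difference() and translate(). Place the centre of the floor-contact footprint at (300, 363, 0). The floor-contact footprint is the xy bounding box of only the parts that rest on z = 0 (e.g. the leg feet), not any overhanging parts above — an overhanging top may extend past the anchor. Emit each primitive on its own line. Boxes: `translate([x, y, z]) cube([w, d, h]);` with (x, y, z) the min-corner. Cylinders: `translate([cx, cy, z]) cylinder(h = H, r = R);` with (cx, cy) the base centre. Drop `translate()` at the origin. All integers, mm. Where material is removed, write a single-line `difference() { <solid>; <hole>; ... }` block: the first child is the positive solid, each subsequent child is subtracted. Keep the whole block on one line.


difference() { translate([300, 363, 0]) cylinder(h = 1731, r = 41); translate([300, 363, 0]) cylinder(h = 1731, r = 27); }


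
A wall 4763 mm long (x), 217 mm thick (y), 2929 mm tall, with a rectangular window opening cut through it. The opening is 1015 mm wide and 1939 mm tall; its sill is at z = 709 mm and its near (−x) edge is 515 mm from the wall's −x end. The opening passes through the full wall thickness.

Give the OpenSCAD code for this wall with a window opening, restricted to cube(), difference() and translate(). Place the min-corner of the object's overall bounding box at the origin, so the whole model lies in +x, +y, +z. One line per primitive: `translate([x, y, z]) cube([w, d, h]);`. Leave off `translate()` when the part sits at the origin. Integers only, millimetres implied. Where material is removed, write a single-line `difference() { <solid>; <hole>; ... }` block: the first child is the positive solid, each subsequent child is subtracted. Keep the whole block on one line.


difference() { cube([4763, 217, 2929]); translate([515, 0, 709]) cube([1015, 217, 1939]); }


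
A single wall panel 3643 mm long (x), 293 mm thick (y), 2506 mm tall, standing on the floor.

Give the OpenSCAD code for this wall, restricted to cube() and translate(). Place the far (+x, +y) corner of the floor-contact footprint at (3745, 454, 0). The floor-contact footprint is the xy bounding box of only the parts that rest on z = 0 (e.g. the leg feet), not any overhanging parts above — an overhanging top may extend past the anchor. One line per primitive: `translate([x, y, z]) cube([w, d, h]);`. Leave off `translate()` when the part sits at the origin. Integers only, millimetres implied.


translate([102, 161, 0]) cube([3643, 293, 2506]);


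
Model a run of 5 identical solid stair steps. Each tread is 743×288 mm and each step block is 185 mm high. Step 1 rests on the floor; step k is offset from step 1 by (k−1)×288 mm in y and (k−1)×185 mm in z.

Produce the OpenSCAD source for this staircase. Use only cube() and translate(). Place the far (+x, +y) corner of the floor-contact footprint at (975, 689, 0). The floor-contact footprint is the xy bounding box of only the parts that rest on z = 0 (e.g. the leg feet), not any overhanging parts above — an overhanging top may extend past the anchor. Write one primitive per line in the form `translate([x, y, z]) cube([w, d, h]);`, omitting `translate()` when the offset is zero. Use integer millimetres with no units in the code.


translate([232, 401, 0]) cube([743, 288, 185]);
translate([232, 689, 185]) cube([743, 288, 185]);
translate([232, 977, 370]) cube([743, 288, 185]);
translate([232, 1265, 555]) cube([743, 288, 185]);
translate([232, 1553, 740]) cube([743, 288, 185]);


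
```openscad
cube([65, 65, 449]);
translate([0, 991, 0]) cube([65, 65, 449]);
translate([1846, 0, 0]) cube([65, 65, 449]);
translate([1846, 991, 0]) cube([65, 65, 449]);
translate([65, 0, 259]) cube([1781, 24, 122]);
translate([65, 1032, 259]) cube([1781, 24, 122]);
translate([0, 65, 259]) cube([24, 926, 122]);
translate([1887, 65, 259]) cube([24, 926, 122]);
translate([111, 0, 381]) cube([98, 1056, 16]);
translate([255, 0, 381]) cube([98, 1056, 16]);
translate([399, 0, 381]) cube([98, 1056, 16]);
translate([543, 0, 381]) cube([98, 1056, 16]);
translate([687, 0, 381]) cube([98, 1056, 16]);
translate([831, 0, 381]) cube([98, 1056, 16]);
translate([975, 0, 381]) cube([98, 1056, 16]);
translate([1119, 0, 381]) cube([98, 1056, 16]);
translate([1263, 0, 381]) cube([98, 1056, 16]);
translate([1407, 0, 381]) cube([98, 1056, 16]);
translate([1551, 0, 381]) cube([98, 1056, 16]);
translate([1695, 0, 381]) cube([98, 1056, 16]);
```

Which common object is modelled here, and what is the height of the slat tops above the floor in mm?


A bed frame. The slat-top height is 397 mm.

Four posts, four rails, and a row of slats — a bed frame. Slats sit on the rails at z = 259 + 122 = 381; with slat thickness 16, the top is 397 mm.


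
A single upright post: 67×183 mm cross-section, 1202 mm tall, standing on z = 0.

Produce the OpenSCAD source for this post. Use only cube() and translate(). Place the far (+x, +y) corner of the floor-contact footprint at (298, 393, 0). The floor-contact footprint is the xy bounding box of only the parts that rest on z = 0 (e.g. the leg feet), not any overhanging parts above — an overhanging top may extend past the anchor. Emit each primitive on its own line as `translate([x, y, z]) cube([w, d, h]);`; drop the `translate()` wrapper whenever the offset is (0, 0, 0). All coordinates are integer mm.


translate([231, 210, 0]) cube([67, 183, 1202]);


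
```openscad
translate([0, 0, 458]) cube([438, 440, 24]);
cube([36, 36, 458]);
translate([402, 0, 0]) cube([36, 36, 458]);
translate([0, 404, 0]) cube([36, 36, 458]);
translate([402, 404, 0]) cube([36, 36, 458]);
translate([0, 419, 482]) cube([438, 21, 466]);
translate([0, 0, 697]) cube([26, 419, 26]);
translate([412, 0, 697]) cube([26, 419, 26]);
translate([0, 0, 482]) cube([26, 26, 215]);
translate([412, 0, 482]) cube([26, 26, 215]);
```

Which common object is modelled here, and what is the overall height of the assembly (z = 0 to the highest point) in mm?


A chair. The overall height is 948 mm.

A slab on four corner posts with a tall panel at the back — a chair. The seat slab sits at z = 458 with thickness 24, and the 466 mm backrest starts at the seat top, so the overall height is 458 + 24 + 466 = 948 mm.


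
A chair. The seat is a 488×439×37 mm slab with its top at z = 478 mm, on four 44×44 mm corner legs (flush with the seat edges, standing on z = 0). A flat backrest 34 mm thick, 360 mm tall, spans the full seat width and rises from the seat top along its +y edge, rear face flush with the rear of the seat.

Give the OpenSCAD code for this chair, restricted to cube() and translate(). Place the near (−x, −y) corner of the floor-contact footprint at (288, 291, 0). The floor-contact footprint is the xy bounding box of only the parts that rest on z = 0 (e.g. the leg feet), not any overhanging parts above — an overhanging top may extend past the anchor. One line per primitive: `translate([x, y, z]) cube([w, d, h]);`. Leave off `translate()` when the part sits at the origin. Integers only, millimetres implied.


// leg_h = 478 - 37 = 441
translate([288, 291, 441]) cube([488, 439, 37]);
translate([288, 291, 0]) cube([44, 44, 441]);
translate([732, 291, 0]) cube([44, 44, 441]);
translate([288, 686, 0]) cube([44, 44, 441]);
translate([732, 686, 0]) cube([44, 44, 441]);
translate([288, 696, 478]) cube([488, 34, 360]);


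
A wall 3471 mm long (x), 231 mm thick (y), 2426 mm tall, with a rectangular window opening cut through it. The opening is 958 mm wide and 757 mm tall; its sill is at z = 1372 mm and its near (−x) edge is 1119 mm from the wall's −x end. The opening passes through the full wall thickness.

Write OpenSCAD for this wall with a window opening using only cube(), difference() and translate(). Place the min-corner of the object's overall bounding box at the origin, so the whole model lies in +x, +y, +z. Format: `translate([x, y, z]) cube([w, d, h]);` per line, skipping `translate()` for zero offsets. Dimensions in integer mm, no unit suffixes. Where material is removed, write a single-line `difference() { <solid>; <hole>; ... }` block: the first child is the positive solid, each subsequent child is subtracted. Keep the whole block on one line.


difference() { cube([3471, 231, 2426]); translate([1119, 0, 1372]) cube([958, 231, 757]); }


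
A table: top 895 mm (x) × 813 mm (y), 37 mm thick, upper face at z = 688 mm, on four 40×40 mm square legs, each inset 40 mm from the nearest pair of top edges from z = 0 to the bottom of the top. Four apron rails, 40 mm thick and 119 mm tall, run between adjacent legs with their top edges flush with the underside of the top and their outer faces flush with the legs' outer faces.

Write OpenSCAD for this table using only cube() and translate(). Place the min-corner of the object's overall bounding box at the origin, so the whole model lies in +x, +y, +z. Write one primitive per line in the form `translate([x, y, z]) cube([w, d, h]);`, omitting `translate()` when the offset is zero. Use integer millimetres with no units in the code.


translate([0, 0, 651]) cube([895, 813, 37]);
translate([40, 40, 0]) cube([40, 40, 651]);
translate([815, 40, 0]) cube([40, 40, 651]);
translate([40, 733, 0]) cube([40, 40, 651]);
translate([815, 733, 0]) cube([40, 40, 651]);
translate([80, 40, 532]) cube([735, 40, 119]);
translate([80, 733, 532]) cube([735, 40, 119]);
translate([40, 80, 532]) cube([40, 653, 119]);
translate([815, 80, 532]) cube([40, 653, 119]);


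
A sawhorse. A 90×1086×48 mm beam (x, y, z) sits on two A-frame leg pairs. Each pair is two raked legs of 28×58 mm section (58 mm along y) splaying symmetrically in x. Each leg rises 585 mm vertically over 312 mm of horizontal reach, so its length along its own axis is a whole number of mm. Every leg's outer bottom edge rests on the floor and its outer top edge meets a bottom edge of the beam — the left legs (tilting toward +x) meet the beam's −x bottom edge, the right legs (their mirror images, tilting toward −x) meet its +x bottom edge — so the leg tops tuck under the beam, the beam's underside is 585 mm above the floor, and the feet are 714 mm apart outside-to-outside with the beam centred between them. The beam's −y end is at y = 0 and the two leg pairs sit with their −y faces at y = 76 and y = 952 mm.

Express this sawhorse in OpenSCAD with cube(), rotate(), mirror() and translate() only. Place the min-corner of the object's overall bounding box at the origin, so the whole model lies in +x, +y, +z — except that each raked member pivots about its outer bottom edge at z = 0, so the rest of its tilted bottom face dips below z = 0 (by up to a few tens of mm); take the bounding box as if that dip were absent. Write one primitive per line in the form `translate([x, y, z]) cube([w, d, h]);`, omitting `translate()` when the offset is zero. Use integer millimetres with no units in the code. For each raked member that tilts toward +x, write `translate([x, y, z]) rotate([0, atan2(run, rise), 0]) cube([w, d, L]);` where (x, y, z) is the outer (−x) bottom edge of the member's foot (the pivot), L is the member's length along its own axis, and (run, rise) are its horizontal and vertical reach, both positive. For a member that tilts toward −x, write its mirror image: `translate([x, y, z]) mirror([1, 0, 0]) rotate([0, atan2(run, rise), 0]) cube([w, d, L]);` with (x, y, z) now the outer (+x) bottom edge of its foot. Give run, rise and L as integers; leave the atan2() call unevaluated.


translate([312, 0, 585]) cube([90, 1086, 48]);
translate([0, 76, 0]) rotate([0, atan2(312, 585), 0]) cube([28, 58, 663]);
translate([714, 76, 0]) mirror([1, 0, 0]) rotate([0, atan2(312, 585), 0]) cube([28, 58, 663]);
translate([0, 952, 0]) rotate([0, atan2(312, 585), 0]) cube([28, 58, 663]);
translate([714, 952, 0]) mirror([1, 0, 0]) rotate([0, atan2(312, 585), 0]) cube([28, 58, 663]);


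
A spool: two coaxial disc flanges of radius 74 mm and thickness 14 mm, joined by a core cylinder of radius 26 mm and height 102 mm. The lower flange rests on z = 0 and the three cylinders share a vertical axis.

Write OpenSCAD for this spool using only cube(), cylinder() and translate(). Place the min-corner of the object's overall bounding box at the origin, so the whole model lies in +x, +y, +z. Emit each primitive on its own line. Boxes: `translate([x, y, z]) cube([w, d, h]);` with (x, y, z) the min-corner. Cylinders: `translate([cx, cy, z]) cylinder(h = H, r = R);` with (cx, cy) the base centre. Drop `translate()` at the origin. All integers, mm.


translate([74, 74, 0]) cylinder(h = 14, r = 74);
translate([74, 74, 14]) cylinder(h = 102, r = 26);
translate([74, 74, 116]) cylinder(h = 14, r = 74);


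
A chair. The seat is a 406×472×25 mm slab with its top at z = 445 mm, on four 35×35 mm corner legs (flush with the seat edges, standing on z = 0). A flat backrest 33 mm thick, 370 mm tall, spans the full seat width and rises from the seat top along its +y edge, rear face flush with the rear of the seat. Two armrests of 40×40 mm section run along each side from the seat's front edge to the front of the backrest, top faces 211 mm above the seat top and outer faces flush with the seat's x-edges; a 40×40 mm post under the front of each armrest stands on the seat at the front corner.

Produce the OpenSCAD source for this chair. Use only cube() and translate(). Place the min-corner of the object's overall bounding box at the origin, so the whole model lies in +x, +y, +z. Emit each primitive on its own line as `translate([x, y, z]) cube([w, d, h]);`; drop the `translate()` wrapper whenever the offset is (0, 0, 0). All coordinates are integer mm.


translate([0, 0, 420]) cube([406, 472, 25]);
cube([35, 35, 420]);
translate([371, 0, 0]) cube([35, 35, 420]);
translate([0, 437, 0]) cube([35, 35, 420]);
translate([371, 437, 0]) cube([35, 35, 420]);
translate([0, 439, 445]) cube([406, 33, 370]);
translate([0, 0, 616]) cube([40, 439, 40]);
translate([366, 0, 616]) cube([40, 439, 40]);
translate([0, 0, 445]) cube([40, 40, 171]);
translate([366, 0, 445]) cube([40, 40, 171]);


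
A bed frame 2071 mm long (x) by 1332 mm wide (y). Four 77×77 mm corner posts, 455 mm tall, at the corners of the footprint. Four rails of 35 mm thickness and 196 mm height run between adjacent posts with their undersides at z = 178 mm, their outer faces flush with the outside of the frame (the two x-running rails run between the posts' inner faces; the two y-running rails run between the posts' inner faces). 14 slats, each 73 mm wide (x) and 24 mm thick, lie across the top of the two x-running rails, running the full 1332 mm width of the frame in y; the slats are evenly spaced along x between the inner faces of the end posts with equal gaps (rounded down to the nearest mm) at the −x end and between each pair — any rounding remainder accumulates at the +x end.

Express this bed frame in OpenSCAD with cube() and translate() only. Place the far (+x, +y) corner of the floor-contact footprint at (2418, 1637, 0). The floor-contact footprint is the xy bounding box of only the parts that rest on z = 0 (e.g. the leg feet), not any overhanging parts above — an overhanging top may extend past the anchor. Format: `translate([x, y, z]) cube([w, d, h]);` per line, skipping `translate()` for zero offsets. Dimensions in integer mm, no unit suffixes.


translate([347, 305, 0]) cube([77, 77, 455]);
translate([347, 1560, 0]) cube([77, 77, 455]);
translate([2341, 305, 0]) cube([77, 77, 455]);
translate([2341, 1560, 0]) cube([77, 77, 455]);
translate([424, 305, 178]) cube([1917, 35, 196]);
translate([424, 1602, 178]) cube([1917, 35, 196]);
translate([347, 382, 178]) cube([35, 1178, 196]);
translate([2383, 382, 178]) cube([35, 1178, 196]);
translate([483, 305, 374]) cube([73, 1332, 24]);
translate([615, 305, 374]) cube([73, 1332, 24]);
translate([747, 305, 374]) cube([73, 1332, 24]);
translate([879, 305, 374]) cube([73, 1332, 24]);
translate([1011, 305, 374]) cube([73, 1332, 24]);
translate([1143, 305, 374]) cube([73, 1332, 24]);
translate([1275, 305, 374]) cube([73, 1332, 24]);
translate([1407, 305, 374]) cube([73, 1332, 24]);
translate([1539, 305, 374]) cube([73, 1332, 24]);
translate([1671, 305, 374]) cube([73, 1332, 24]);
translate([1803, 305, 374]) cube([73, 1332, 24]);
translate([1935, 305, 374]) cube([73, 1332, 24]);
translate([2067, 305, 374]) cube([73, 1332, 24]);
translate([2199, 305, 374]) cube([73, 1332, 24]);


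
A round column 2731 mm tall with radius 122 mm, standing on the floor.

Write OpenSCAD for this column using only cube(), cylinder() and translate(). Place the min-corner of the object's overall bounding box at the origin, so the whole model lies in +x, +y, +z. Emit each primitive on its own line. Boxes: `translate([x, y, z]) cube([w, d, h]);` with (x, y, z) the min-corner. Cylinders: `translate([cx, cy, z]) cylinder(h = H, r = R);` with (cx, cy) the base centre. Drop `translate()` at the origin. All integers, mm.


translate([122, 122, 0]) cylinder(h = 2731, r = 122);


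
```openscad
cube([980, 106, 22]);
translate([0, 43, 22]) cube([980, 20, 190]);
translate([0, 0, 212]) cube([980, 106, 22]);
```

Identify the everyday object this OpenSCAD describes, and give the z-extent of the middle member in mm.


An I-beam. The web height is 190 mm.

Two wide flanges with a thin centred web — an I-beam. Overall 234 mm minus two 22 mm flanges gives a web of 234 − 2·22 = 190 mm.


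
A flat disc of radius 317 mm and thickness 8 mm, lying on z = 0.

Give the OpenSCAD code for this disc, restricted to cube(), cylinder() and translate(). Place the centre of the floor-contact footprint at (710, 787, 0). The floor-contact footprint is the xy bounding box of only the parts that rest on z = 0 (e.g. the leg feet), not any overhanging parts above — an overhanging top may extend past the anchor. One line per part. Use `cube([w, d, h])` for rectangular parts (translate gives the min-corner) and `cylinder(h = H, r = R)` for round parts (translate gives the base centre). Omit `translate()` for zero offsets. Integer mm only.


translate([710, 787, 0]) cylinder(h = 8, r = 317);


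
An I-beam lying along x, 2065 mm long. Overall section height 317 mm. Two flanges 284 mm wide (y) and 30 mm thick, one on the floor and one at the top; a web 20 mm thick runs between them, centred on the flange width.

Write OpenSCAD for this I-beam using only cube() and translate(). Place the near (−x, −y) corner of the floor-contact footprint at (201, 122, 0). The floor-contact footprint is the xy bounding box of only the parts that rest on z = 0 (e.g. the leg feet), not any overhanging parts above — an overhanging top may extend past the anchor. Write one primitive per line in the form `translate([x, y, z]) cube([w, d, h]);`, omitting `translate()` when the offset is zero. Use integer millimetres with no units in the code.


translate([201, 122, 0]) cube([2065, 284, 30]);
translate([201, 254, 30]) cube([2065, 20, 257]);
translate([201, 122, 287]) cube([2065, 284, 30]);


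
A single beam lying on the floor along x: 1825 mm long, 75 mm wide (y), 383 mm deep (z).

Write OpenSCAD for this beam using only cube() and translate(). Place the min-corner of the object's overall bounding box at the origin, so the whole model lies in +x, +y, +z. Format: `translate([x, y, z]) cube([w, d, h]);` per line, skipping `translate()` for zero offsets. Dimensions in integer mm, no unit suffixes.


cube([1825, 75, 383]);


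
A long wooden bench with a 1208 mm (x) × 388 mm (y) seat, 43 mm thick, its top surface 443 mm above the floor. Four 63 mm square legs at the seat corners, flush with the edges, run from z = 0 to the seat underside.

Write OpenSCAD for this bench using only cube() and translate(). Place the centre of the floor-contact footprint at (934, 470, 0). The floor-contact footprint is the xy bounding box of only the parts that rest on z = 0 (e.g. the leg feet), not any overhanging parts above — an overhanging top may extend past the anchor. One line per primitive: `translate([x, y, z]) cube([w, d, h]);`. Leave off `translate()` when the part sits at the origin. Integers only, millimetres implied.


// leg_h = 443 − 43 = 400
translate([330, 276, 400]) cube([1208, 388, 43]);
translate([330, 276, 0]) cube([63, 63, 400]);
translate([330, 601, 0]) cube([63, 63, 400]);
translate([1475, 276, 0]) cube([63, 63, 400]);
translate([1475, 601, 0]) cube([63, 63, 400]);
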